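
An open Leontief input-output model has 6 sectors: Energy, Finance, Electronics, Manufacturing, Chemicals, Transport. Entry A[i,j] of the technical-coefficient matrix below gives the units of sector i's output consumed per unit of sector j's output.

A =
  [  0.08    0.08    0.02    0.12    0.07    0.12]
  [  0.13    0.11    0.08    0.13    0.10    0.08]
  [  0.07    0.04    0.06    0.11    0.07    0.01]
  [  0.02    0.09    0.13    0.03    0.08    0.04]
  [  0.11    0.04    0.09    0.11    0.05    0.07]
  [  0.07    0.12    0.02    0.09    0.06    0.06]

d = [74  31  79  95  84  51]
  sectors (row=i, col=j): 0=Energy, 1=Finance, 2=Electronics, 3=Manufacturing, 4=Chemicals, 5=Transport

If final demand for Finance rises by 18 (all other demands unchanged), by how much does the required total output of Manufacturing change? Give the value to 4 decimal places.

Form M = I − A:
  [  0.92   -0.08   -0.02   -0.12   -0.07   -0.12]
  [ -0.13    0.89   -0.08   -0.13   -0.10   -0.08]
  [ -0.07   -0.04    0.94   -0.11   -0.07   -0.01]
  [ -0.02   -0.09   -0.13    0.97   -0.08   -0.04]
  [ -0.11   -0.04   -0.09   -0.11    0.95   -0.07]
  [ -0.07   -0.12   -0.02   -0.09   -0.06    0.94]
Leontief inverse L = M⁻¹:
  [  1.1501    0.1582    0.0832    0.2051    0.1362    0.1800]
  [  0.2220    1.2049    0.1619    0.2429    0.1855    0.1567]
  [  0.1188    0.0899    1.1099    0.1706    0.1176    0.0506]
  [  0.0801    0.1438    0.1809    1.1032    0.1324    0.0812]
  [  0.1730    0.1081    0.1482    0.1902    1.1115    0.1237]
  [  0.1352    0.1882    0.0773    0.1677    0.1199    1.1140]
Total output x = L · d:
  x_0 = 1.1501·74 + 0.1582·31 + 0.0832·79 + 0.2051·95 + 0.1362·84 + 0.1800·51 = 136.6830
  x_1 = 0.2220·74 + 1.2049·31 + 0.1619·79 + 0.2429·95 + 0.1855·84 + 0.1567·51 = 113.2150
  x_2 = 0.1188·74 + 0.0899·31 + 1.1099·79 + 0.1706·95 + 0.1176·84 + 0.0506·51 = 127.9339
  x_3 = 0.0801·74 + 0.1438·31 + 0.1809·79 + 1.1032·95 + 0.1324·84 + 0.0812·51 = 144.7359
  x_4 = 0.1730·74 + 0.1081·31 + 0.1482·79 + 0.1902·95 + 1.1115·84 + 0.1237·51 = 145.6126
  x_5 = 0.1352·74 + 0.1882·31 + 0.0773·79 + 0.1677·95 + 0.1199·84 + 1.1140·51 = 104.7609
Δx_3 = L[3,1] · Δd_1 = 0.1438 · 18 = 2.5880

2.5880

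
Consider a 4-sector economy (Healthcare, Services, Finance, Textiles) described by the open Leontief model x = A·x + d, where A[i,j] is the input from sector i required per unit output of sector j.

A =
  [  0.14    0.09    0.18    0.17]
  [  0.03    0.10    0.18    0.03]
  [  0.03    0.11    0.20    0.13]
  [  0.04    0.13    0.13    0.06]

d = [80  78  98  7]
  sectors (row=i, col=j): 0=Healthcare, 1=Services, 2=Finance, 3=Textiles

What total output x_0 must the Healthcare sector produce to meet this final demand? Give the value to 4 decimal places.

Form M = I − A:
  [  0.86   -0.09   -0.18   -0.17]
  [ -0.03    0.90   -0.18   -0.03]
  [ -0.03   -0.11    0.80   -0.13]
  [ -0.04   -0.13   -0.13    0.94]
Leontief inverse L = M⁻¹:
  [  1.1950    0.2027    0.3587    0.2722]
  [  0.0547    1.1644    0.2884    0.0869]
  [  0.0633    0.1998    1.3422    0.2034]
  [  0.0672    0.1973    0.2408    1.1156]
Total output x = L · d:
  x_0 = 1.1950·80 + 0.2027·78 + 0.3587·98 + 0.2722·7 = 148.4700
  x_1 = 0.0547·80 + 1.1644·78 + 0.2884·98 + 0.0869·7 = 124.0756
  x_2 = 0.0633·80 + 0.1998·78 + 1.3422·98 + 0.2034·7 = 153.6052
  x_3 = 0.0672·80 + 0.1973·78 + 0.2408·98 + 1.1156·7 = 52.1673

148.4700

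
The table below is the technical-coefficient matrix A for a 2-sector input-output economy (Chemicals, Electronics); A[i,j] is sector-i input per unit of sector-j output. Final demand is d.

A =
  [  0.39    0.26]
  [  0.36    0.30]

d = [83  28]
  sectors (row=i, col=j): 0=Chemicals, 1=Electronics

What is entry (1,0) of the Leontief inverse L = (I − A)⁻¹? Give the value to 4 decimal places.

Form M = I − A:
  [  0.61   -0.26]
  [ -0.36    0.70]
Leontief inverse L = M⁻¹:
  [  2.0996    0.7798]
  [  1.0798    1.8296]
Total output x = L · d:
  x_0 = 2.0996·83 + 0.7798·28 = 196.1008
  x_1 = 1.0798·83 + 1.8296·28 = 140.8518

L[1,0] = 1.0798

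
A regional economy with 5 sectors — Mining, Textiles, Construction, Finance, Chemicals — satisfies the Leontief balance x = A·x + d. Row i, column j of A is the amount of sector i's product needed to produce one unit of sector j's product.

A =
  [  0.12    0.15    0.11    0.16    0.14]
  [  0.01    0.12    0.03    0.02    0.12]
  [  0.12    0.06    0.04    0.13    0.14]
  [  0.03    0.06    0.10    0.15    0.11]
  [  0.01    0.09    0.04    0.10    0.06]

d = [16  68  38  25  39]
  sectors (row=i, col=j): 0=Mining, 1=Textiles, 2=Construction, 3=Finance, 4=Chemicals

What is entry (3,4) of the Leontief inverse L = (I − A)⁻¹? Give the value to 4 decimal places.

Form M = I − A:
  [  0.88   -0.15   -0.11   -0.16   -0.14]
  [ -0.01    0.88   -0.03   -0.02   -0.12]
  [ -0.12   -0.06    0.96   -0.13   -0.14]
  [ -0.03   -0.06   -0.10    0.85   -0.11]
  [ -0.01   -0.09   -0.04   -0.10    0.94]
Leontief inverse L = M⁻¹:
  [  1.1773    0.2604    0.1842    0.2876    0.2697]
  [  0.0243    1.1652    0.0524    0.0597    0.1672]
  [  0.1618    0.1419    1.0982    0.2291    0.2326]
  [  0.0660    0.1254    0.1484    1.2372    0.1927]
  [  0.0288    0.1337    0.0695    0.1501    1.1131]
Total output x = L · d:
  x_0 = 1.1773·16 + 0.2604·68 + 0.1842·38 + 0.2876·25 + 0.2697·39 = 61.2570
  x_1 = 0.0243·16 + 1.1652·68 + 0.0524·38 + 0.0597·25 + 0.1672·39 = 89.6273
  x_2 = 0.1618·16 + 0.1419·68 + 1.0982·38 + 0.2291·25 + 0.2326·39 = 68.7667
  x_3 = 0.0660·16 + 0.1254·68 + 0.1484·38 + 1.2372·25 + 0.1927·39 = 53.6723
  x_4 = 0.0288·16 + 0.1337·68 + 0.0695·38 + 0.1501·25 + 1.1131·39 = 59.3584

L[3,4] = 0.1927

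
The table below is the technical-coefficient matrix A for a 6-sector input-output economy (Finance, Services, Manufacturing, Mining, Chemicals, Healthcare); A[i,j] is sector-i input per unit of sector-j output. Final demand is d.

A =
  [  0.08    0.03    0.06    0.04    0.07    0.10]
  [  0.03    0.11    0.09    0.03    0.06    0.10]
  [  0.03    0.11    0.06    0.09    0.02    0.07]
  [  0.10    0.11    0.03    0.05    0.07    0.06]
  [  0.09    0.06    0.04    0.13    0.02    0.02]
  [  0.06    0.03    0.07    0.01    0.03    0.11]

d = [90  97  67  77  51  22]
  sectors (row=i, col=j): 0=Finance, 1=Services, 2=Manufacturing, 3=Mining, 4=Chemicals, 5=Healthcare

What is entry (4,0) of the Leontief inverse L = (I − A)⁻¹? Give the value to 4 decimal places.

Form M = I − A:
  [  0.92   -0.03   -0.06   -0.04   -0.07   -0.10]
  [ -0.03    0.89   -0.09   -0.03   -0.06   -0.10]
  [ -0.03   -0.11    0.94   -0.09   -0.02   -0.07]
  [ -0.10   -0.11   -0.03    0.95   -0.07   -0.06]
  [ -0.09   -0.06   -0.04   -0.13    0.98   -0.02]
  [ -0.06   -0.03   -0.07   -0.01   -0.03    0.89]
Leontief inverse L = M⁻¹:
  [  1.1194    0.0700    0.0956    0.0731    0.0960    0.1482]
  [  0.0681    1.1616    0.1330    0.0658    0.0881    0.1551]
  [  0.0668    0.1602    1.0984    0.1199    0.0493    0.1211]
  [  0.1431    0.1587    0.0719    1.0857    0.1025    0.1151]
  [  0.1305    0.1064    0.0733    0.1604    1.0512    0.0668]
  [  0.0890    0.0619    0.1006    0.0342    0.0499    1.1519]
Total output x = L · d:
  x_0 = 1.1194·90 + 0.0700·97 + 0.0956·67 + 0.0731·77 + 0.0960·51 + 0.1482·22 = 127.7258
  x_1 = 0.0681·90 + 1.1616·97 + 0.1330·67 + 0.0658·77 + 0.0881·51 + 0.1551·22 = 140.6932
  x_2 = 0.0668·90 + 0.1602·97 + 1.0984·67 + 0.1199·77 + 0.0493·51 + 0.1211·22 = 109.5585
  x_3 = 0.1431·90 + 0.1587·97 + 0.0719·67 + 1.0857·77 + 0.1025·51 + 0.1151·22 = 124.4426
  x_4 = 0.1305·90 + 0.1064·97 + 0.0733·67 + 0.1604·77 + 1.0512·51 + 0.0668·22 = 94.4104
  x_5 = 0.0890·90 + 0.0619·97 + 0.1006·67 + 0.0342·77 + 0.0499·51 + 1.1519·22 = 51.2699

L[4,0] = 0.1305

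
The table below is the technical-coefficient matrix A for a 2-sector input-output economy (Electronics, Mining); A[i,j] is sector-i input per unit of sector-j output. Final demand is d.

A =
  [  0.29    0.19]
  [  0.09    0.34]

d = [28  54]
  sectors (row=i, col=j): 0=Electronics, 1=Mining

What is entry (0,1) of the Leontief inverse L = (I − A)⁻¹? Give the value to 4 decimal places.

L[0,1] = 0.4208

Form M = I − A:
  [  0.71   -0.19]
  [ -0.09    0.66]
Leontief inverse L = M⁻¹:
  [  1.4618    0.4208]
  [  0.1993    1.5725]
Total output x = L · d:
  x_0 = 1.4618·28 + 0.4208·54 = 63.6545
  x_1 = 0.1993·28 + 1.5725·54 = 90.4983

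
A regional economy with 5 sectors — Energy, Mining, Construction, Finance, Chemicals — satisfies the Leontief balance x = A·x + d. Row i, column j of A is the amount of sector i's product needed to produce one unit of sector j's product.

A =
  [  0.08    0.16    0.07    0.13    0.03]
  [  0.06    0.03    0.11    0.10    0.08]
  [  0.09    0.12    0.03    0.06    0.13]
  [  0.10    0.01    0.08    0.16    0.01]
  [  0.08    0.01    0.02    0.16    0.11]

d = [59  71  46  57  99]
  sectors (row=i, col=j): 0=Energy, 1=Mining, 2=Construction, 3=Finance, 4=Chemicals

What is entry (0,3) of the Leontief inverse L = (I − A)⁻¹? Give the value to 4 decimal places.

Form M = I − A:
  [  0.92   -0.16   -0.07   -0.13   -0.03]
  [ -0.06    0.97   -0.11   -0.10   -0.08]
  [ -0.09   -0.12    0.97   -0.06   -0.13]
  [ -0.10   -0.01   -0.08    0.84   -0.01]
  [ -0.08   -0.01   -0.02   -0.16    0.89]
Leontief inverse L = M⁻¹:
  [  1.1442    0.2075    0.1263    0.2257    0.0782]
  [  0.1145    1.0711    0.1471    0.1793    0.1236]
  [  0.1479    0.1609    1.0761    0.1529    0.1784]
  [  0.1533    0.0533    0.1200    1.2370    0.0414]
  [  0.1350    0.0439    0.0588    0.2481    1.1435]
Total output x = L · d:
  x_0 = 1.1442·59 + 0.2075·71 + 0.1263·46 + 0.2257·57 + 0.0782·99 = 108.6567
  x_1 = 0.1145·59 + 1.0711·71 + 0.1471·46 + 0.1793·57 + 0.1236·99 = 112.0288
  x_2 = 0.1479·59 + 0.1609·71 + 1.0761·46 + 0.1529·57 + 0.1784·99 = 96.0274
  x_3 = 0.1533·59 + 0.0533·71 + 0.1200·46 + 1.2370·57 + 0.0414·99 = 92.9517
  x_4 = 0.1350·59 + 0.0439·71 + 0.0588·46 + 0.2481·57 + 1.1435·99 = 141.1299

L[0,3] = 0.2257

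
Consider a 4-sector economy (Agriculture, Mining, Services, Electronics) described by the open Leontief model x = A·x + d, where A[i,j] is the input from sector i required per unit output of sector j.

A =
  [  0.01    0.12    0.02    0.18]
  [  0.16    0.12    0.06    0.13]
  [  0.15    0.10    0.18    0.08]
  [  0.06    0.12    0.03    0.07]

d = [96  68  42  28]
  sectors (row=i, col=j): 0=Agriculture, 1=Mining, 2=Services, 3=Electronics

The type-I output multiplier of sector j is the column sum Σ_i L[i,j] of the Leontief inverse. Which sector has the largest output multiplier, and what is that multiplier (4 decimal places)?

Mining (1.7626)

Form M = I − A:
  [  0.99   -0.12   -0.02   -0.18]
  [ -0.16    0.88   -0.06   -0.13]
  [ -0.15   -0.10    0.82   -0.08]
  [ -0.06   -0.12   -0.03    0.93]
Leontief inverse L = M⁻¹:
  [  1.0610    0.1822    0.0478    0.2349]
  [  0.2242    1.2087    0.1020    0.2211]
  [  0.2317    0.1977    1.2462    0.1797]
  [  0.1049    0.1741    0.0564    1.1248]
Total output x = L · d:
  x_0 = 1.0610·96 + 0.1822·68 + 0.0478·42 + 0.2349·28 = 122.8302
  x_1 = 0.2242·96 + 1.2087·68 + 0.1020·42 + 0.2211·28 = 114.1886
  x_2 = 0.2317·96 + 0.1977·68 + 1.2462·42 + 0.1797·28 = 93.0547
  x_3 = 0.1049·96 + 0.1741·68 + 0.0564·42 + 1.1248·28 = 55.7678
Output multipliers (column sums of L):
  Agriculture: 1.6217
  Mining: 1.7626
  Services: 1.4524
  Electronics: 1.7605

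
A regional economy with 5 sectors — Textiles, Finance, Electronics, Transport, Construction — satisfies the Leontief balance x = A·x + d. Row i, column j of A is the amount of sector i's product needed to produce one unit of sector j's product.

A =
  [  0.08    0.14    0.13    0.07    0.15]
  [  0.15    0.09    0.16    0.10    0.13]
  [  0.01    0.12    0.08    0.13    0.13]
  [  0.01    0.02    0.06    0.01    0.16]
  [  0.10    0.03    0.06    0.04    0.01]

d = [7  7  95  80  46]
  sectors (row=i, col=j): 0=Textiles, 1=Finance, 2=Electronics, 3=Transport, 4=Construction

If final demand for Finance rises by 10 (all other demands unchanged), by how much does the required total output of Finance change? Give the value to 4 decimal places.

Form M = I − A:
  [  0.92   -0.14   -0.13   -0.07   -0.15]
  [ -0.15    0.91   -0.16   -0.10   -0.13]
  [ -0.01   -0.12    0.92   -0.13   -0.13]
  [ -0.01   -0.02   -0.06    0.99   -0.16]
  [ -0.10   -0.03   -0.06   -0.04    0.99]
Leontief inverse L = M⁻¹:
  [  1.1547    0.2193    0.2274    0.1440    0.2569]
  [  0.2249    1.1808    0.2654    0.1802    0.2531]
  [  0.0659    0.1731    1.1522    0.1821    0.2134]
  [  0.0411    0.0479    0.0944    1.0380    0.1927]
  [  0.1291    0.0704    0.1047    0.0730    1.0644]
Total output x = L · d:
  x_0 = 1.1547·7 + 0.2193·7 + 0.2274·95 + 0.1440·80 + 0.2569·46 = 54.5641
  x_1 = 0.2249·7 + 1.1808·7 + 0.2654·95 + 0.1802·80 + 0.2531·46 = 61.1152
  x_2 = 0.0659·7 + 0.1731·7 + 1.1522·95 + 0.1821·80 + 0.2134·46 = 135.5135
  x_3 = 0.0411·7 + 0.0479·7 + 0.0944·95 + 1.0380·80 + 0.1927·46 = 101.4964
  x_4 = 0.1291·7 + 0.0704·7 + 0.1047·95 + 0.0730·80 + 1.0644·46 = 66.1420
Δx_1 = L[1,1] · Δd_1 = 1.1808 · 10 = 11.8080

11.8080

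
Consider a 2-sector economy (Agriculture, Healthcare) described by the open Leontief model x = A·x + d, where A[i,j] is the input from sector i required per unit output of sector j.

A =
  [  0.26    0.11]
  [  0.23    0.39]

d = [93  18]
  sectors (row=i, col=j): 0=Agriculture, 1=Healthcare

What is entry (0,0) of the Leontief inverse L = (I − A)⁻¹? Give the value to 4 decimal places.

Form M = I − A:
  [  0.74   -0.11]
  [ -0.23    0.61]
Leontief inverse L = M⁻¹:
  [  1.4316    0.2582]
  [  0.5398    1.7367]
Total output x = L · d:
  x_0 = 1.4316·93 + 0.2582·18 = 137.7846
  x_1 = 0.5398·93 + 1.7367·18 = 81.4598

L[0,0] = 1.4316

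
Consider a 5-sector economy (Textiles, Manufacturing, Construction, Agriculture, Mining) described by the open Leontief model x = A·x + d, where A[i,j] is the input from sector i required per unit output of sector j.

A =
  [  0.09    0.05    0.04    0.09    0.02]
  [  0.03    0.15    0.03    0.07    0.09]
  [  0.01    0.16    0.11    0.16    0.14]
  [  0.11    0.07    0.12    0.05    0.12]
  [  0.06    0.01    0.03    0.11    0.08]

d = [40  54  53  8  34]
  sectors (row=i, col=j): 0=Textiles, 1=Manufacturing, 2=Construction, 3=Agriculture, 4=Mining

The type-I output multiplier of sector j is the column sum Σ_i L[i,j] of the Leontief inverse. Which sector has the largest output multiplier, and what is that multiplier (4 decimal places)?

Agriculture (1.7867)

Form M = I − A:
  [  0.91   -0.05   -0.04   -0.09   -0.02]
  [ -0.03    0.85   -0.03   -0.07   -0.09]
  [ -0.01   -0.16    0.89   -0.16   -0.14]
  [ -0.11   -0.07   -0.12    0.95   -0.12]
  [ -0.06   -0.01   -0.03   -0.11    0.92]
Leontief inverse L = M⁻¹:
  [  1.1228    0.0915    0.0735    0.1327    0.0619]
  [  0.0648    1.2043    0.0649    0.1226    0.1451]
  [  0.0671    0.2489    1.1768    0.2504    0.2375]
  [  0.1552    0.1363    0.1701    1.1280    0.1897]
  [  0.0947    0.0435    0.0642    0.1530    1.1230]
Total output x = L · d:
  x_0 = 1.1228·40 + 0.0915·54 + 0.0735·53 + 0.1327·8 + 0.0619·34 = 56.9181
  x_1 = 0.0648·40 + 1.2043·54 + 0.0649·53 + 0.1226·8 + 0.1451·34 = 76.9803
  x_2 = 0.0671·40 + 0.2489·54 + 1.1768·53 + 0.2504·8 + 0.2375·34 = 88.5694
  x_3 = 0.1552·40 + 0.1363·54 + 0.1701·53 + 1.1280·8 + 0.1897·34 = 38.0538
  x_4 = 0.0947·40 + 0.0435·54 + 0.0642·53 + 0.1530·8 + 1.1230·34 = 48.9434
Output multipliers (column sums of L):
  Textiles: 1.5046
  Manufacturing: 1.7245
  Construction: 1.5495
  Agriculture: 1.7867
  Mining: 1.7572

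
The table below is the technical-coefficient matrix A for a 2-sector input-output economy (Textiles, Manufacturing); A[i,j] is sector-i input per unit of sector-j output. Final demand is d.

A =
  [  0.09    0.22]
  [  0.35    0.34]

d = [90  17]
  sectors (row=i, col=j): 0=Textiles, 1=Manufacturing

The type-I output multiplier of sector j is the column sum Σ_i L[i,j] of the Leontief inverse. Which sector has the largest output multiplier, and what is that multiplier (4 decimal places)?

Manufacturing (2.1581)

Form M = I − A:
  [  0.91   -0.22]
  [ -0.35    0.66]
Leontief inverse L = M⁻¹:
  [  1.2605    0.4202]
  [  0.6684    1.7380]
Total output x = L · d:
  x_0 = 1.2605·90 + 0.4202·17 = 120.5882
  x_1 = 0.6684·90 + 1.7380·17 = 89.7059
Output multipliers (column sums of L):
  Textiles: 1.9290
  Manufacturing: 2.1581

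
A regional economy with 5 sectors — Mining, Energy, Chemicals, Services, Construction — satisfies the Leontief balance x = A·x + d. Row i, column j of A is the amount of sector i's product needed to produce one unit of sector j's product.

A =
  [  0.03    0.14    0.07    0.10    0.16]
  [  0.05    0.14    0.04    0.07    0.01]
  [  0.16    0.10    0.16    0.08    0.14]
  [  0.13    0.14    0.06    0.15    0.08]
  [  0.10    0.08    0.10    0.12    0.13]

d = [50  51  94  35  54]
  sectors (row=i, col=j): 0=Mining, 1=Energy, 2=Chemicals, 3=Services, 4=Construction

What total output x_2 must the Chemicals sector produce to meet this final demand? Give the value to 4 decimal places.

169.3715

Form M = I − A:
  [  0.97   -0.14   -0.07   -0.10   -0.16]
  [ -0.05    0.86   -0.04   -0.07   -0.01]
  [ -0.16   -0.10    0.84   -0.08   -0.14]
  [ -0.13   -0.14   -0.06    0.85   -0.08]
  [ -0.10   -0.08   -0.10   -0.12    0.87]
Leontief inverse L = M⁻¹:
  [  1.1221    0.2566    0.1502    0.2029    0.2522]
  [  0.0991    1.2145    0.0820    0.1275    0.0571]
  [  0.2807    0.2546    1.2745    0.2134    0.2793]
  [  0.2267    0.2769    0.1444    1.2656    0.1845]
  [  0.2016    0.2086    0.1912    0.2341    1.2412]
Total output x = L · d:
  x_0 = 1.1221·50 + 0.2566·51 + 0.1502·94 + 0.2029·35 + 0.2522·54 = 104.0338
  x_1 = 0.0991·50 + 1.2145·51 + 0.0820·94 + 0.1275·35 + 0.0571·54 = 82.1469
  x_2 = 0.2807·50 + 0.2546·51 + 1.2745·94 + 0.2134·35 + 0.2793·54 = 169.3715
  x_3 = 0.2267·50 + 0.2769·51 + 0.1444·94 + 1.2656·35 + 0.1845·54 = 93.2948
  x_4 = 0.2016·50 + 0.2086·51 + 0.1912·94 + 0.2341·35 + 1.2412·54 = 113.9168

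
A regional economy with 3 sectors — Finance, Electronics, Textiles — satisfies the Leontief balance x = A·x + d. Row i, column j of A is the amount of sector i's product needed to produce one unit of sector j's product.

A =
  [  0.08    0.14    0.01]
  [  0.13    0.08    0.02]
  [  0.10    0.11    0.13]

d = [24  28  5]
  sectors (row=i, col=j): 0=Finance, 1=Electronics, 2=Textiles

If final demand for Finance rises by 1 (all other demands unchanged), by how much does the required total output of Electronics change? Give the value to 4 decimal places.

Form M = I − A:
  [  0.92   -0.14   -0.01]
  [ -0.13    0.92   -0.02]
  [ -0.10   -0.11    0.87]
Leontief inverse L = M⁻¹:
  [  1.1130    0.1714    0.0167]
  [  0.1605    1.1147    0.0275]
  [  0.1482    0.1606    1.1548]
Total output x = L · d:
  x_0 = 1.1130·24 + 0.1714·28 + 0.0167·5 = 31.5938
  x_1 = 0.1605·24 + 1.1147·28 + 0.0275·5 = 35.1998
  x_2 = 0.1482·24 + 0.1606·28 + 1.1548·5 = 13.8291
Δx_1 = L[1,0] · Δd_0 = 0.1605 · 1 = 0.1605

0.1605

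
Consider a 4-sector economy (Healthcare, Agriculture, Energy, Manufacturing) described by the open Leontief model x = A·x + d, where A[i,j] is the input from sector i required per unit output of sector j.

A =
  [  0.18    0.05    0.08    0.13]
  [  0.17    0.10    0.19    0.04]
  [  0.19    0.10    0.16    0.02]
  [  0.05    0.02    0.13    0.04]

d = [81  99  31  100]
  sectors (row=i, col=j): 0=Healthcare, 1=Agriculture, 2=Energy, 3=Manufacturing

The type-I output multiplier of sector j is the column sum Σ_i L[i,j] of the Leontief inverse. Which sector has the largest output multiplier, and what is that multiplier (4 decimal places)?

Healthcare (2.0611)

Form M = I − A:
  [  0.82   -0.05   -0.08   -0.13]
  [ -0.17    0.90   -0.19   -0.04]
  [ -0.19   -0.10    0.84   -0.02]
  [ -0.05   -0.02   -0.13    0.96]
Leontief inverse L = M⁻¹:
  [  1.2903    0.0949    0.1726    0.1823]
  [  0.3192    1.1654    0.3092    0.0982]
  [  0.3327    0.1614    1.2708    0.0783]
  [  0.1189    0.0511    0.1875    1.0638]
Total output x = L · d:
  x_0 = 1.2903·81 + 0.0949·99 + 0.1726·31 + 0.1823·100 = 137.4858
  x_1 = 0.3192·81 + 1.1654·99 + 0.3092·31 + 0.0982·100 = 160.6399
  x_2 = 0.3327·81 + 0.1614·99 + 1.2708·31 + 0.0783·100 = 90.1475
  x_3 = 0.1189·81 + 0.0511·99 + 0.1875·31 + 1.0638·100 = 126.8815
Output multipliers (column sums of L):
  Healthcare: 2.0611
  Agriculture: 1.4728
  Energy: 1.9401
  Manufacturing: 1.4226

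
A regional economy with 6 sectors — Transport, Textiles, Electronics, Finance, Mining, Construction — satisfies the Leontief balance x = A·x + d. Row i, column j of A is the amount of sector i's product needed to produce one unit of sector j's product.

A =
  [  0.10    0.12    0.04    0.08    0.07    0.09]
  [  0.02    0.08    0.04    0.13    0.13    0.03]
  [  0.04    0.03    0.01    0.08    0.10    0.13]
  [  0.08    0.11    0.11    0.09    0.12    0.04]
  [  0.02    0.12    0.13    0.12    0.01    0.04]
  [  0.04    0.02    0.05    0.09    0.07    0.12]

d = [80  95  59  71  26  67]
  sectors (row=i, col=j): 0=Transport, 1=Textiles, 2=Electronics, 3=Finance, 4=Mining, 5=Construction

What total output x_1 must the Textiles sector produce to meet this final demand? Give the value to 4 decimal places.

Form M = I − A:
  [  0.90   -0.12   -0.04   -0.08   -0.07   -0.09]
  [ -0.02    0.92   -0.04   -0.13   -0.13   -0.03]
  [ -0.04   -0.03    0.99   -0.08   -0.10   -0.13]
  [ -0.08   -0.11   -0.11    0.91   -0.12   -0.04]
  [ -0.02   -0.12   -0.13   -0.12    0.99   -0.04]
  [ -0.04   -0.02   -0.05   -0.09   -0.07    0.88]
Leontief inverse L = M⁻¹:
  [  1.1454    0.1960    0.1006    0.1723    0.1486    0.1533]
  [  0.0568    1.1504    0.1021    0.2120    0.1967    0.0787]
  [  0.0741    0.0865    1.0629    0.1507    0.1551    0.1814]
  [  0.1275    0.1939    0.1777    1.1912    0.2046    0.1094]
  [  0.0582    0.1813    0.1796    0.1998    1.0872    0.0972]
  [  0.0752    0.0742    0.0997    0.1589    0.1274    1.1743]
Total output x = L · d:
  x_0 = 1.1454·80 + 0.1960·95 + 0.1006·59 + 0.1723·71 + 0.1486·26 + 0.1533·67 = 142.5484
  x_1 = 0.0568·80 + 1.1504·95 + 0.1021·59 + 0.2120·71 + 0.1967·26 + 0.0787·67 = 145.3012
  x_2 = 0.0741·80 + 0.0865·95 + 1.0629·59 + 0.1507·71 + 0.1551·26 + 0.1814·67 = 103.7387
  x_3 = 0.1275·80 + 0.1939·95 + 0.1777·59 + 1.1912·71 + 0.2046·26 + 0.1094·67 = 136.3296
  x_4 = 0.0582·80 + 0.1813·95 + 0.1796·59 + 0.1998·71 + 1.0872·26 + 0.0972·67 = 81.4364
  x_5 = 0.0752·80 + 0.0742·95 + 0.0997·59 + 0.1589·71 + 0.1274·26 + 1.1743·67 = 112.2331

145.3012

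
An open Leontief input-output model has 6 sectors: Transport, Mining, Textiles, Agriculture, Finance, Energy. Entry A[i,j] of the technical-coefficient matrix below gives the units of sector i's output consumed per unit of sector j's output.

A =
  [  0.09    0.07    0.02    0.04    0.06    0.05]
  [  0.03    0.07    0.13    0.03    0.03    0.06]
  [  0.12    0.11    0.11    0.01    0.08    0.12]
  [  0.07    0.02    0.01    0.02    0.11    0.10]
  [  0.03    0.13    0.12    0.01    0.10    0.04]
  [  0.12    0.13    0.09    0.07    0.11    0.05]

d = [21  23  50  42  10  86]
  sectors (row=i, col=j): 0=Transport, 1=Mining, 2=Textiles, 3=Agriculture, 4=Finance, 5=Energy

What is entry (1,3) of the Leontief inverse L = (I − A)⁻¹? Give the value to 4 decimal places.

L[1,3] = 0.0485

Form M = I − A:
  [  0.91   -0.07   -0.02   -0.04   -0.06   -0.05]
  [ -0.03    0.93   -0.13   -0.03   -0.03   -0.06]
  [ -0.12   -0.11    0.89   -0.01   -0.08   -0.12]
  [ -0.07   -0.02   -0.01    0.98   -0.11   -0.10]
  [ -0.03   -0.13   -0.12   -0.01    0.90   -0.04]
  [ -0.12   -0.13   -0.09   -0.07   -0.11    0.95]
Leontief inverse L = M⁻¹:
  [  1.1308    0.1206    0.0662    0.0577    0.1028    0.0859]
  [  0.0828    1.1311    0.1892    0.0485    0.0792    0.1081]
  [  0.1975    0.2049    1.1980    0.0414    0.1542    0.1855]
  [  0.1136    0.0792    0.0609    1.0393    0.1591    0.1348]
  [  0.0857    0.2053    0.1977    0.0303    1.1565    0.0943]
  [  0.1912    0.2190    0.1751    0.0979    0.1841    1.1167]
Total output x = L · d:
  x_0 = 1.1308·21 + 0.1206·23 + 0.0662·50 + 0.0577·42 + 0.1028·10 + 0.0859·86 = 40.6695
  x_1 = 0.0828·21 + 1.1311·23 + 0.1892·50 + 0.0485·42 + 0.0792·10 + 0.1081·86 = 49.3449
  x_2 = 0.1975·21 + 0.2049·23 + 1.1980·50 + 0.0414·42 + 0.1542·10 + 0.1855·86 = 87.9936
  x_3 = 0.1136·21 + 0.0792·23 + 0.0609·50 + 1.0393·42 + 0.1591·10 + 0.1348·86 = 64.0854
  x_4 = 0.0857·21 + 0.2053·23 + 0.1977·50 + 0.0303·42 + 1.1565·10 + 0.0943·86 = 37.3634
  x_5 = 0.1912·21 + 0.2190·23 + 0.1751·50 + 0.0979·42 + 0.1841·10 + 1.1167·86 = 119.8006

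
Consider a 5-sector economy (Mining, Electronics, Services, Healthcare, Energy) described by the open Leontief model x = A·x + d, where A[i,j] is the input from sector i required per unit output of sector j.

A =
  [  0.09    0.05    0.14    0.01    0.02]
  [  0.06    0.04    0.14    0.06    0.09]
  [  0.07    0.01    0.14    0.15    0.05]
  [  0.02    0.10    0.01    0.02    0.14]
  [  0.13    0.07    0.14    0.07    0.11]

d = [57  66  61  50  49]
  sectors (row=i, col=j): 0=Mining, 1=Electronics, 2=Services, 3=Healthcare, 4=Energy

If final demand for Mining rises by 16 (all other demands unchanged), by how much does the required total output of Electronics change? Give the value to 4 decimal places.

1.7556

Form M = I − A:
  [  0.91   -0.05   -0.14   -0.01   -0.02]
  [ -0.06    0.96   -0.14   -0.06   -0.09]
  [ -0.07   -0.01    0.86   -0.15   -0.05]
  [ -0.02   -0.10   -0.01    0.98   -0.14]
  [ -0.13   -0.07   -0.14   -0.07    0.89]
Leontief inverse L = M⁻¹:
  [  1.1277    0.0699    0.2040    0.0507    0.0519]
  [  0.1097    1.0713    0.2164    0.1098    0.1402]
  [  0.1156    0.0468    1.2088    0.1967    0.1062]
  [  0.0635    0.1272    0.0733    1.0532    0.1841]
  [  0.1965    0.1118    0.2427    0.1298    1.1734]
Total output x = L · d:
  x_0 = 1.1277·57 + 0.0699·66 + 0.2040·61 + 0.0507·50 + 0.0519·49 = 86.4157
  x_1 = 0.1097·57 + 1.0713·66 + 0.2164·61 + 0.1098·50 + 0.1402·49 = 102.5224
  x_2 = 0.1156·57 + 0.0468·66 + 1.2088·61 + 0.1967·50 + 0.1062·49 = 98.4503
  x_3 = 0.0635·57 + 0.1272·66 + 0.0733·61 + 1.0532·50 + 0.1841·49 = 78.1610
  x_4 = 0.1965·57 + 0.1118·66 + 0.2427·61 + 0.1298·50 + 1.1734·49 = 97.3763
Δx_1 = L[1,0] · Δd_0 = 0.1097 · 16 = 1.7556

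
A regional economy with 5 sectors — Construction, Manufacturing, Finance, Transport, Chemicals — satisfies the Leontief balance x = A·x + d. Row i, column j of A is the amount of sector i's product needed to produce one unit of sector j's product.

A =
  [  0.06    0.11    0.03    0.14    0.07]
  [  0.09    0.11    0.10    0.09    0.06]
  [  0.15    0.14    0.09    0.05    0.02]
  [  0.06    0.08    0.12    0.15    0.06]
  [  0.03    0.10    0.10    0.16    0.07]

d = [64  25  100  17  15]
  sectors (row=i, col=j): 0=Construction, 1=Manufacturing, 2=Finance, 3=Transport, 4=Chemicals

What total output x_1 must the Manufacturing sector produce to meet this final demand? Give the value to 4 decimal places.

61.9413

Form M = I − A:
  [  0.94   -0.11   -0.03   -0.14   -0.07]
  [ -0.09    0.89   -0.10   -0.09   -0.06]
  [ -0.15   -0.14    0.91   -0.05   -0.02]
  [ -0.06   -0.08   -0.12    0.85   -0.06]
  [ -0.03   -0.10   -0.10   -0.16    0.93]
Leontief inverse L = M⁻¹:
  [  1.1161    0.1872    0.1002    0.2308    0.1131]
  [  0.1572    1.1983    0.1724    0.1826    0.1046]
  [  0.2175    0.2288    1.1569    0.1404    0.0651]
  [  0.1313    0.1716    0.1994    1.2479    0.1058]
  [  0.0989    0.1890    0.1805    0.2569    1.1154]
Total output x = L · d:
  x_0 = 1.1161·64 + 0.1872·25 + 0.1002·100 + 0.2308·17 + 0.1131·15 = 91.7537
  x_1 = 0.1572·64 + 1.1983·25 + 0.1724·100 + 0.1826·17 + 0.1046·15 = 61.9413
  x_2 = 0.2175·64 + 0.2288·25 + 1.1569·100 + 0.1404·17 + 0.0651·15 = 138.6926
  x_3 = 0.1313·64 + 0.1716·25 + 0.1994·100 + 1.2479·17 + 0.1058·15 = 55.4301
  x_4 = 0.0989·64 + 0.1890·25 + 0.1805·100 + 0.2569·17 + 1.1154·15 = 50.1987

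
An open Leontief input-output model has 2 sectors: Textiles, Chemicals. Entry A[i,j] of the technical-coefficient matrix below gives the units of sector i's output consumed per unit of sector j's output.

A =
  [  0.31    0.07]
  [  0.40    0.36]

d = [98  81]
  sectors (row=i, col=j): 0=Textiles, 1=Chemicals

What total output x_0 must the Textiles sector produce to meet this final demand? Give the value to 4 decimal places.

165.3530

Form M = I − A:
  [  0.69   -0.07]
  [ -0.40    0.64]
Leontief inverse L = M⁻¹:
  [  1.5474    0.1692]
  [  0.9671    1.6683]
Total output x = L · d:
  x_0 = 1.5474·98 + 0.1692·81 = 165.3530
  x_1 = 0.9671·98 + 1.6683·81 = 229.9081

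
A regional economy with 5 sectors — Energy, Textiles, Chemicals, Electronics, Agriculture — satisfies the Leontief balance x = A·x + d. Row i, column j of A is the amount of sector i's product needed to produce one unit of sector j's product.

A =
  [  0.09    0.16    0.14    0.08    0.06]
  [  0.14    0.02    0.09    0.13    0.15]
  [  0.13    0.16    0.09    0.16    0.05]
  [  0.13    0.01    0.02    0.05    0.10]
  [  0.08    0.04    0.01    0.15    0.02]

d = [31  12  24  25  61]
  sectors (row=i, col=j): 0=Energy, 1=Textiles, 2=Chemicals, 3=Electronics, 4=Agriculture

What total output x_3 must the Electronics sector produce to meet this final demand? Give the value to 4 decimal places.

Form M = I − A:
  [  0.91   -0.16   -0.14   -0.08   -0.06]
  [ -0.14    0.98   -0.09   -0.13   -0.15]
  [ -0.13   -0.16    0.91   -0.16   -0.05]
  [ -0.13   -0.01   -0.02    0.95   -0.10]
  [ -0.08   -0.04   -0.01   -0.15    0.98]
Leontief inverse L = M⁻¹:
  [  1.2065    0.2398    0.2151    0.1930    0.1412]
  [  0.2421    1.0960    0.1530    0.2299    0.2138]
  [  0.2556    0.2412    1.1696    0.2737    0.1402]
  [  0.1877    0.0574    0.0604    1.1080    0.1364]
  [  0.1397    0.0756    0.0450    0.1975    1.0630]
Total output x = L · d:
  x_0 = 1.2065·31 + 0.2398·12 + 0.2151·24 + 0.1930·25 + 0.1412·61 = 58.8829
  x_1 = 0.2421·31 + 1.0960·12 + 0.1530·24 + 0.2299·25 + 0.2138·61 = 43.1235
  x_2 = 0.2556·31 + 0.2412·12 + 1.1696·24 + 0.2737·25 + 0.1402·61 = 54.2816
  x_3 = 0.1877·31 + 0.0574·12 + 0.0604·24 + 1.1080·25 + 0.1364·61 = 43.9804
  x_4 = 0.1397·31 + 0.0756·12 + 0.0450·24 + 0.1975·25 + 1.0630·61 = 76.0974

43.9804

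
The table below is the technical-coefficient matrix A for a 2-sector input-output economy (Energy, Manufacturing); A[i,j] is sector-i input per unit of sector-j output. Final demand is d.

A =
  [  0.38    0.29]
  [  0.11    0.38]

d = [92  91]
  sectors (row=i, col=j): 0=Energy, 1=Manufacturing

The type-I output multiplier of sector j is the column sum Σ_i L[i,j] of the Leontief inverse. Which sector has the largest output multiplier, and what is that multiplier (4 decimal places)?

Manufacturing (2.5816)

Form M = I − A:
  [  0.62   -0.29]
  [ -0.11    0.62]
Leontief inverse L = M⁻¹:
  [  1.7589    0.8227]
  [  0.3121    1.7589]
Total output x = L · d:
  x_0 = 1.7589·92 + 0.8227·91 = 236.6809
  x_1 = 0.3121·92 + 1.7589·91 = 188.7660
Output multipliers (column sums of L):
  Energy: 2.0709
  Manufacturing: 2.5816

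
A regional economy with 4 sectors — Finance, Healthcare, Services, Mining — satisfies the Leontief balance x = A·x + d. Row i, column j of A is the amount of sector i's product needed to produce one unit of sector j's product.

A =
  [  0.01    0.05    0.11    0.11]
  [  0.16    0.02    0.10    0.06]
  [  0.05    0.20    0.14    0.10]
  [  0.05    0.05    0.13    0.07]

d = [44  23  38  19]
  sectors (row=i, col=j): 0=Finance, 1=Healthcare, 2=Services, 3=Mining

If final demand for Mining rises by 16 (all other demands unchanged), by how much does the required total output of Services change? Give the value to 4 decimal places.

Form M = I − A:
  [  0.99   -0.05   -0.11   -0.11]
  [ -0.16    0.98   -0.10   -0.06]
  [ -0.05   -0.20    0.86   -0.10]
  [ -0.05   -0.05   -0.13    0.93]
Leontief inverse L = M⁻¹:
  [  1.0412    0.0946    0.1664    0.1472]
  [  0.1866    1.0691    0.1646    0.1087]
  [  0.1134    0.2657    1.2329    0.1631]
  [  0.0819    0.0997    0.1901    1.1118]
Total output x = L · d:
  x_0 = 1.0412·44 + 0.0946·23 + 0.1664·38 + 0.1472·19 = 57.1097
  x_1 = 0.1866·44 + 1.0691·23 + 0.1646·38 + 0.1087·19 = 41.1198
  x_2 = 0.1134·44 + 0.2657·23 + 1.2329·38 + 0.1631·19 = 61.0511
  x_3 = 0.0819·44 + 0.0997·23 + 0.1901·38 + 1.1118·19 = 34.2453
Δx_2 = L[2,3] · Δd_3 = 0.1631 · 16 = 2.6100

2.6100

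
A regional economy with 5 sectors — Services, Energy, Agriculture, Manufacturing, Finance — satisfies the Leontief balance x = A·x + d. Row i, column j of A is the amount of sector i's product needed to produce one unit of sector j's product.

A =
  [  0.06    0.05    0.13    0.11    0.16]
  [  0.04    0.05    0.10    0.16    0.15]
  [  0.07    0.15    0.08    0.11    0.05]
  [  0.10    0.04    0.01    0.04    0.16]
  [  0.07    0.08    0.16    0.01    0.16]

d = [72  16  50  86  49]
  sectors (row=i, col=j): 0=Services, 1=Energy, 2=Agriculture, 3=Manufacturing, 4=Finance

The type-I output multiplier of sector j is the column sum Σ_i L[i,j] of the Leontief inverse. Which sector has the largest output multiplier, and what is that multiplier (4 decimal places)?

Form M = I − A:
  [  0.94   -0.05   -0.13   -0.11   -0.16]
  [ -0.04    0.95   -0.10   -0.16   -0.15]
  [ -0.07   -0.15    0.92   -0.11   -0.05]
  [ -0.10   -0.04   -0.01    0.96   -0.16]
  [ -0.07   -0.08   -0.16   -0.01    0.84]
Leontief inverse L = M⁻¹:
  [  1.1261    0.1261    0.2242    0.1787    0.2844]
  [  0.1057    1.1201    0.1867    0.2230    0.2737]
  [  0.1273    0.2114    1.1588    0.1843    0.1661]
  [  0.1447    0.0884    0.0862    1.0855    0.2552]
  [  0.1299    0.1585    0.2582    0.0842    1.2749]
Total output x = L · d:
  x_0 = 1.1261·72 + 0.1261·16 + 0.2242·50 + 0.1787·86 + 0.2844·49 = 123.6137
  x_1 = 0.1057·72 + 1.1201·16 + 0.1867·50 + 0.2230·86 + 0.2737·49 = 67.4624
  x_2 = 0.1273·72 + 0.2114·16 + 1.1588·50 + 0.1843·86 + 0.1661·49 = 94.4765
  x_3 = 0.1447·72 + 0.0884·16 + 0.0862·50 + 1.0855·86 + 0.2552·49 = 122.0061
  x_4 = 0.1299·72 + 0.1585·16 + 0.2582·50 + 0.0842·86 + 1.2749·49 = 94.5074
Output multipliers (column sums of L):
  Services: 1.6336
  Energy: 1.7046
  Agriculture: 1.9142
  Manufacturing: 1.7558
  Finance: 2.2544

Finance (2.2544)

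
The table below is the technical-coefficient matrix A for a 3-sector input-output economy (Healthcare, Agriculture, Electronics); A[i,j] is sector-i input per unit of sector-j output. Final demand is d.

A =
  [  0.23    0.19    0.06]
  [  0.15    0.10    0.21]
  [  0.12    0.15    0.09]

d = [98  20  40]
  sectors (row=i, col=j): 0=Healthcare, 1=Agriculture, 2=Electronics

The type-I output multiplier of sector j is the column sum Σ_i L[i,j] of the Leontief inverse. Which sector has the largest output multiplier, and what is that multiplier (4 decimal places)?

Healthcare (1.9015)

Form M = I − A:
  [  0.77   -0.19   -0.06]
  [ -0.15    0.90   -0.21]
  [ -0.12   -0.15    0.91]
Leontief inverse L = M⁻¹:
  [  1.3869    0.3203    0.1654]
  [  0.2848    1.2213    0.3006]
  [  0.2298    0.2436    1.1703]
Total output x = L · d:
  x_0 = 1.3869·98 + 0.3203·20 + 0.1654·40 = 148.9358
  x_1 = 0.2848·98 + 1.2213·20 + 0.3006·40 = 64.3593
  x_2 = 0.2298·98 + 0.2436·20 + 1.1703·40 = 74.2046
Output multipliers (column sums of L):
  Healthcare: 1.9015
  Agriculture: 1.7852
  Electronics: 1.6363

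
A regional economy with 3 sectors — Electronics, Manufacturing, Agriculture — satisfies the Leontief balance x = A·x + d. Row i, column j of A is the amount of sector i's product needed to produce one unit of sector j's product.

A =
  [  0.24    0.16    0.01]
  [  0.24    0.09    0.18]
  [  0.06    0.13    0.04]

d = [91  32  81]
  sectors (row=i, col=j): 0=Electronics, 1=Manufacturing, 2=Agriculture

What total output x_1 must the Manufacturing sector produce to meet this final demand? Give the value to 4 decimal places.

Form M = I − A:
  [  0.76   -0.16   -0.01]
  [ -0.24    0.91   -0.18]
  [ -0.06   -0.13    0.96]
Leontief inverse L = M⁻¹:
  [  1.4013    0.2553    0.0625]
  [  0.3976    1.2016    0.2294]
  [  0.1414    0.1787    1.0766]
Total output x = L · d:
  x_0 = 1.4013·91 + 0.2553·32 + 0.0625·81 = 140.7526
  x_1 = 0.3976·91 + 1.2016·32 + 0.2294·81 = 93.2128
  x_2 = 0.1414·91 + 0.1787·32 + 1.0766·81 = 105.7946

93.2128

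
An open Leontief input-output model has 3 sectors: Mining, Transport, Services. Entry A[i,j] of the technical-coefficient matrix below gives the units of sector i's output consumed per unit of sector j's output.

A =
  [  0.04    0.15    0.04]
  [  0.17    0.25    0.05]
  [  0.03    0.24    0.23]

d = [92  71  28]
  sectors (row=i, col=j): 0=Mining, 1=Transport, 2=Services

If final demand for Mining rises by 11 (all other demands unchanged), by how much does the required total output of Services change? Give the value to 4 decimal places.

1.3378

Form M = I − A:
  [  0.96   -0.15   -0.04]
  [ -0.17    0.75   -0.05]
  [ -0.03   -0.24    0.77]
Leontief inverse L = M⁻¹:
  [  1.0865    0.2404    0.0720]
  [  0.2544    1.4179    0.1053]
  [  0.1216    0.4513    1.3343]
Total output x = L · d:
  x_0 = 1.0865·92 + 0.2404·71 + 0.0720·28 = 119.0385
  x_1 = 0.2544·92 + 1.4179·71 + 0.1053·28 = 127.0216
  x_2 = 0.1216·92 + 0.4513·71 + 1.3343·28 = 80.5926
Δx_2 = L[2,0] · Δd_0 = 0.1216 · 11 = 1.3378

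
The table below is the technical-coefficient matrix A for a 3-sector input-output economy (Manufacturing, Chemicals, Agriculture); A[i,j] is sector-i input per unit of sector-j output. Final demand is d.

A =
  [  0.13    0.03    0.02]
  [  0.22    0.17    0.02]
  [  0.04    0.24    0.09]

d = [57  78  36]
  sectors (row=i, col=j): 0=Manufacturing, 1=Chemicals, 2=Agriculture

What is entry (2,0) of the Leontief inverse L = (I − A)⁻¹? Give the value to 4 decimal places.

L[2,0] = 0.1333

Form M = I − A:
  [  0.87   -0.03   -0.02]
  [ -0.22    0.83   -0.02]
  [ -0.04   -0.24    0.91]
Leontief inverse L = M⁻¹:
  [  1.1632    0.0498    0.0267]
  [  0.3115    1.2258    0.0338]
  [  0.1333    0.3255    1.1090]
Total output x = L · d:
  x_0 = 1.1632·57 + 0.0498·78 + 0.0267·36 = 71.1447
  x_1 = 0.3115·57 + 1.2258·78 + 0.0338·36 = 114.5904
  x_2 = 0.1333·57 + 0.3255·78 + 1.1090·36 = 72.9093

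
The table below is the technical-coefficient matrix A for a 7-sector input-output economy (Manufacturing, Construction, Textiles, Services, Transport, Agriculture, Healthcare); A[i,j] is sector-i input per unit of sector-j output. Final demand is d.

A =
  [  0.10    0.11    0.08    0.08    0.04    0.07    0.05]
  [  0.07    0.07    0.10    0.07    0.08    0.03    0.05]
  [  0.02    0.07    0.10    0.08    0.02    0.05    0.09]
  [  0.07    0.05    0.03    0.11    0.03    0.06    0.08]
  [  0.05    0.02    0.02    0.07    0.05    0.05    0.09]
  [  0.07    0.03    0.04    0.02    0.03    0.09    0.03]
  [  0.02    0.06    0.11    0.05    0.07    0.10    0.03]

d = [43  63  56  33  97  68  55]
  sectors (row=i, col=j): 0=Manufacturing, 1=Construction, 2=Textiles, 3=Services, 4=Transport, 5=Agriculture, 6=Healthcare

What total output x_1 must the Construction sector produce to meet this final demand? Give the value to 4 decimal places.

111.0193

Form M = I − A:
  [  0.90   -0.11   -0.08   -0.08   -0.04   -0.07   -0.05]
  [ -0.07    0.93   -0.10   -0.07   -0.08   -0.03   -0.05]
  [ -0.02   -0.07    0.90   -0.08   -0.02   -0.05   -0.09]
  [ -0.07   -0.05   -0.03    0.89   -0.03   -0.06   -0.08]
  [ -0.05   -0.02   -0.02   -0.07    0.95   -0.05   -0.09]
  [ -0.07   -0.03   -0.04   -0.02   -0.03    0.91   -0.03]
  [ -0.02   -0.06   -0.11   -0.05   -0.07   -0.10    0.97]
Leontief inverse L = M⁻¹:
  [  1.1557    0.1683    0.1467    0.1456    0.0823    0.1282    0.1055]
  [  0.1157    1.1195    0.1577    0.1293    0.1166    0.0806    0.1023]
  [  0.0584    0.1140    1.1554    0.1321    0.0536    0.0982    0.1350]
  [  0.1145    0.0951    0.0809    1.1631    0.0638    0.1102    0.1236]
  [  0.0840    0.0547    0.0605    0.1111    1.0776    0.0918    0.1248]
  [  0.1025    0.0621    0.0763    0.0538    0.0528    1.1260    0.0597]
  [  0.0601    0.1009    0.1602    0.0995    0.1015    0.1472    1.0763]
Total output x = L · d:
  x_0 = 1.1557·43 + 0.1683·63 + 0.1467·56 + 0.1456·33 + 0.0823·97 + 0.1282·68 + 0.1055·55 = 95.8204
  x_1 = 0.1157·43 + 1.1195·63 + 0.1577·56 + 0.1293·33 + 0.1166·97 + 0.0806·68 + 0.1023·55 = 111.0193
  x_2 = 0.0584·43 + 0.1140·63 + 1.1554·56 + 0.1321·33 + 0.0536·97 + 0.0982·68 + 0.1350·55 = 98.0631
  x_3 = 0.1145·43 + 0.0951·63 + 0.0809·56 + 1.1631·33 + 0.0638·97 + 0.1102·68 + 0.1236·55 = 74.3070
  x_4 = 0.0840·43 + 0.0547·63 + 0.0605·56 + 0.1111·33 + 1.0776·97 + 0.0918·68 + 0.1248·55 = 131.7511
  x_5 = 0.1025·43 + 0.0621·63 + 0.0763·56 + 0.0538·33 + 0.0528·97 + 1.1260·68 + 0.0597·55 = 99.3478
  x_6 = 0.0601·43 + 0.1009·63 + 0.1602·56 + 0.0995·33 + 0.1015·97 + 0.1472·68 + 1.0763·55 = 100.2446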